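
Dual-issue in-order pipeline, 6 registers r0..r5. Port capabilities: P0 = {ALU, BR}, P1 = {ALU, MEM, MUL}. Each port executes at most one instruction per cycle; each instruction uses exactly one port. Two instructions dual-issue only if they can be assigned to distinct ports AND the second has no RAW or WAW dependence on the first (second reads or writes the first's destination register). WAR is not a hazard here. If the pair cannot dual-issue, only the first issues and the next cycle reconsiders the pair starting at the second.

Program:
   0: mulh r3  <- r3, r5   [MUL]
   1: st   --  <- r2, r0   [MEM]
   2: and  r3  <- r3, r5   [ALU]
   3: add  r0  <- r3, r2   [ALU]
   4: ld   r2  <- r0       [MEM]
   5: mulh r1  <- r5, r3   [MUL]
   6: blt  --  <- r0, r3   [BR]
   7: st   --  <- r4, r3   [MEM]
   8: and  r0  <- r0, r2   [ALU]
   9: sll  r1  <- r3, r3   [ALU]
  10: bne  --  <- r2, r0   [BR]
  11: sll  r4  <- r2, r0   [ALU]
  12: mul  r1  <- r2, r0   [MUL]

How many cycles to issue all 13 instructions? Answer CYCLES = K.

CYCLES = 8

t=0 i0:mulh.MUL ; no-port MUL/MEM
t=1 i1+i2:st.MEM and.ALU ; pair
t=2 i3:add.ALU ; RAW r0
t=3 i4:ld.MEM ; no-port MEM/MUL
t=4 i5+i6:mulh.MUL blt.BR ; pair
t=5 i7+i8:st.MEM and.ALU ; pair
t=6 i9+i10:sll.ALU bne.BR ; pair
t=7 i11+i12:sll.ALU mul.MUL ; pair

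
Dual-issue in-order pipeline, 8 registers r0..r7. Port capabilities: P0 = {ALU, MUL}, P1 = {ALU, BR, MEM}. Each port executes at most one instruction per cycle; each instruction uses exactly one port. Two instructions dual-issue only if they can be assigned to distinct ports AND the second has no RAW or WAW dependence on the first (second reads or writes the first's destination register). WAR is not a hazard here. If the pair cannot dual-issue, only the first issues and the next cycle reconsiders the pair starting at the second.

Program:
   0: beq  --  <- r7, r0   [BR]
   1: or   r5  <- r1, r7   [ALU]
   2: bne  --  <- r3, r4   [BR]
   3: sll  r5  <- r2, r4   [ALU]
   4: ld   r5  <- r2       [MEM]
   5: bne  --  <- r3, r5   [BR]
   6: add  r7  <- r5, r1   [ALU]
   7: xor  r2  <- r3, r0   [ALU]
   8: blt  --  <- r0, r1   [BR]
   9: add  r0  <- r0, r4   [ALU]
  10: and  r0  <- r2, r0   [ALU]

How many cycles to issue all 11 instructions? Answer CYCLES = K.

#0 head=0: beq or i0,i1 2-wide
#1 head=2: bne sll i2,i3 2-wide
#2 head=4: ld i4 no-port MEM/BR
#3 head=5: bne add i5,i6 2-wide
#4 head=7: xor blt i7,i8 2-wide
#5 head=9: add i9 RAW+WAW r0
#6 head=10: and i10 tail

CYCLES = 7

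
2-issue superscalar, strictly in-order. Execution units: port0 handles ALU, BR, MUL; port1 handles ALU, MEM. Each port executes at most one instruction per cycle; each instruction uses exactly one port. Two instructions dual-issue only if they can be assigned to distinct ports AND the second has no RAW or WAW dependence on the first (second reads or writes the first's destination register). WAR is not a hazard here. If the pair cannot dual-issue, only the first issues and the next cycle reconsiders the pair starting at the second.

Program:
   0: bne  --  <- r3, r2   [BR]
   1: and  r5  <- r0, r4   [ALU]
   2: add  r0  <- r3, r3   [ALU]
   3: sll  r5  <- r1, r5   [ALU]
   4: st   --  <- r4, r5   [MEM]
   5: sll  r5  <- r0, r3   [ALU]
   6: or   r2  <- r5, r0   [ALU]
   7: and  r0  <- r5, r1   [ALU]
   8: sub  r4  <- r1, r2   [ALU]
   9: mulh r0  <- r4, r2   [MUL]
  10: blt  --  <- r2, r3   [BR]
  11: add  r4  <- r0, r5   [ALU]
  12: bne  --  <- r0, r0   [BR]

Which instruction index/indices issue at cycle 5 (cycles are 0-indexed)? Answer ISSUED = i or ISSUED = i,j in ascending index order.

ISSUED = 9

#0 head=0: bne.BR;and.ALU i0+i1 dual
#1 head=2: add.ALU;sll.ALU i2+i3 dual
#2 head=4: st.MEM;sll.ALU i4+i5 dual
#3 head=6: or.ALU;and.ALU i6+i7 dual
#4 head=8: sub.ALU i8 RAW r4
#5 head=9: mulh.MUL i9 no-port MUL/BR
#6 head=10: blt.BR;add.ALU i10+i11 dual
#7 head=12: bne.BR i12 tail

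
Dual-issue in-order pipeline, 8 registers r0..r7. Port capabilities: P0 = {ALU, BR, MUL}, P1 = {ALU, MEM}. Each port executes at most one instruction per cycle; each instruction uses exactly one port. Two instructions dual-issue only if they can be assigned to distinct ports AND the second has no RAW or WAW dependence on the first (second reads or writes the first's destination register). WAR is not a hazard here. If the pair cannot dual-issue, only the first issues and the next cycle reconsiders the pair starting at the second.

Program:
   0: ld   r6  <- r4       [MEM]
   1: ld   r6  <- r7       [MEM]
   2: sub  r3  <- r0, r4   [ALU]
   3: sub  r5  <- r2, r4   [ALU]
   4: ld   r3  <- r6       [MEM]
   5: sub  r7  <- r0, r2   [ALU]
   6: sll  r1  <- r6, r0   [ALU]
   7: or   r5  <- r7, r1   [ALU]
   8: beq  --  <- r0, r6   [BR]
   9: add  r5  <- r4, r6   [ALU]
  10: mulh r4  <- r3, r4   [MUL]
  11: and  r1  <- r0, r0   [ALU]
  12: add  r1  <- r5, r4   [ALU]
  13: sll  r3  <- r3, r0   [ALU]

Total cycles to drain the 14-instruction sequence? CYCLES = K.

CYCLES = 8

[0] i0  ld.MEM  -- no-port MEM/MEM
[1] i1&i2  ld.MEM;sub.ALU  -- 2-wide
[2] i3&i4  sub.ALU;ld.MEM  -- 2-wide
[3] i5&i6  sub.ALU;sll.ALU  -- 2-wide
[4] i7&i8  or.ALU;beq.BR  -- 2-wide
[5] i9&i10  add.ALU;mulh.MUL  -- 2-wide
[6] i11  and.ALU  -- WAW r1
[7] i12&i13  add.ALU;sll.ALU  -- 2-wide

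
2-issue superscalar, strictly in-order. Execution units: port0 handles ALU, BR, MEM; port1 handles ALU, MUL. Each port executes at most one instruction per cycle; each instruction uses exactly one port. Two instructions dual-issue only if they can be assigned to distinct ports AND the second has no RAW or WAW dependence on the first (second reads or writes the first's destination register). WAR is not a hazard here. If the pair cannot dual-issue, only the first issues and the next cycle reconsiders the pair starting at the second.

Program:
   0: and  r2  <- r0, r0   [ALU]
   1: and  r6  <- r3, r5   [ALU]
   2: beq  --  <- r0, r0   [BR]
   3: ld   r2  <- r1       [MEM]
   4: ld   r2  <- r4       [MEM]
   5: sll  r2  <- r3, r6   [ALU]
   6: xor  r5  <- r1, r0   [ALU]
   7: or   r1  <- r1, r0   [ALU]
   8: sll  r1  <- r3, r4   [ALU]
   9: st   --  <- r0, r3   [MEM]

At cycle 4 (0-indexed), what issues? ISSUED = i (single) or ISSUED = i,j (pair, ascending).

t=0 i0,i1:and and ; pair
t=1 i2:beq ; no-port BR/MEM
t=2 i3:ld ; no-port MEM/MEM
t=3 i4:ld ; WAW r2
t=4 i5,i6:sll xor ; pair
t=5 i7:or ; WAW r1
t=6 i8,i9:sll st ; pair

ISSUED = 5,6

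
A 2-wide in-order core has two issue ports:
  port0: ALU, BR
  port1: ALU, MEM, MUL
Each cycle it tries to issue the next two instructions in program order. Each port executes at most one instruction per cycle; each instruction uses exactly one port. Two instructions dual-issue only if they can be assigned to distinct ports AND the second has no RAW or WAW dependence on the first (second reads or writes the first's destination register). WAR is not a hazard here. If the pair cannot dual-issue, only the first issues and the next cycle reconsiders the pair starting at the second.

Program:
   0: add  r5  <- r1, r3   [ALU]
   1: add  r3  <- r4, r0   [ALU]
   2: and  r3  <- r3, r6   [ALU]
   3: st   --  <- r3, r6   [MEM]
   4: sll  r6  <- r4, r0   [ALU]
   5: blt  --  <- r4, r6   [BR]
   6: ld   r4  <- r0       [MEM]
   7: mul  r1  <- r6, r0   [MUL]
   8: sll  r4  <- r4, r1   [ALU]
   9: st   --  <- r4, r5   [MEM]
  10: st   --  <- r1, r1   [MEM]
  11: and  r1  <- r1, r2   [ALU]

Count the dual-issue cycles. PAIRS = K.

c0: i0/i1 add.ALU+add.ALU  2-wide
c1: i2 and.ALU  RAW r3
c2: i3/i4 st.MEM+sll.ALU  2-wide
c3: i5/i6 blt.BR+ld.MEM  2-wide
c4: i7 mul.MUL  RAW r1
c5: i8 sll.ALU  RAW r4
c6: i9 st.MEM  no-port MEM/MEM
c7: i10/i11 st.MEM+and.ALU  2-wide

PAIRS = 4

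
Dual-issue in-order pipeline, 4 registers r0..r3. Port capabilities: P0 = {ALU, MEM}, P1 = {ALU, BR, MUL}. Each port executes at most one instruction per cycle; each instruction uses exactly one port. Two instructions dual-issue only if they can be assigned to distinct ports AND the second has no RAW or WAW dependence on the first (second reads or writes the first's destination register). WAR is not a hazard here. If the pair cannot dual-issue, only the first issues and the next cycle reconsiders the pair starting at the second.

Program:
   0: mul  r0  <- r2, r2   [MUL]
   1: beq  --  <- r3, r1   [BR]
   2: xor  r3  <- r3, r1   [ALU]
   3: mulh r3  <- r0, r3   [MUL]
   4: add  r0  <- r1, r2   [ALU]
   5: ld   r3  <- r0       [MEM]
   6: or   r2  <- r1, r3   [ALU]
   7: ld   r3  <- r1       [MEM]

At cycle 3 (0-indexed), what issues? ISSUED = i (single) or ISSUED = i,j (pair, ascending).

t=0 i0:mul.MUL ; no-port MUL/BR
t=1 i1+i2:beq.BR/xor.ALU ; dual
t=2 i3+i4:mulh.MUL/add.ALU ; dual
t=3 i5:ld.MEM ; RAW r3
t=4 i6+i7:or.ALU/ld.MEM ; dual

ISSUED = 5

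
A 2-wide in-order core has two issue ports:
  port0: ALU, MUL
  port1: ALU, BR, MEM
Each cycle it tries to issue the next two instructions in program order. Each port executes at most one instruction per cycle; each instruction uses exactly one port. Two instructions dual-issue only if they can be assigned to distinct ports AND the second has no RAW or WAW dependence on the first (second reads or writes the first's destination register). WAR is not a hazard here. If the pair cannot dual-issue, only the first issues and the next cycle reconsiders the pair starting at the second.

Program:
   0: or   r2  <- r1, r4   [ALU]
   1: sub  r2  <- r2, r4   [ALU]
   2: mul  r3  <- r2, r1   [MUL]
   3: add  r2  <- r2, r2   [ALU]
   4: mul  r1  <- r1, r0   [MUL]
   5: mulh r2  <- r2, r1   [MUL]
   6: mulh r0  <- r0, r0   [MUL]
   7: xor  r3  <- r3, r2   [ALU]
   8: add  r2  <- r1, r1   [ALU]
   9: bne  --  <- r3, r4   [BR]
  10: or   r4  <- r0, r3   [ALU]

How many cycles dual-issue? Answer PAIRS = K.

PAIRS = 3

#0 head=0: or.ALU i0 RAW+WAW r2
#1 head=1: sub.ALU i1 RAW r2
#2 head=2: mul.MUL/add.ALU i2/i3 2-wide
#3 head=4: mul.MUL i4 no-port MUL/MUL
#4 head=5: mulh.MUL i5 no-port MUL/MUL
#5 head=6: mulh.MUL/xor.ALU i6/i7 2-wide
#6 head=8: add.ALU/bne.BR i8/i9 2-wide
#7 head=10: or.ALU i10 tail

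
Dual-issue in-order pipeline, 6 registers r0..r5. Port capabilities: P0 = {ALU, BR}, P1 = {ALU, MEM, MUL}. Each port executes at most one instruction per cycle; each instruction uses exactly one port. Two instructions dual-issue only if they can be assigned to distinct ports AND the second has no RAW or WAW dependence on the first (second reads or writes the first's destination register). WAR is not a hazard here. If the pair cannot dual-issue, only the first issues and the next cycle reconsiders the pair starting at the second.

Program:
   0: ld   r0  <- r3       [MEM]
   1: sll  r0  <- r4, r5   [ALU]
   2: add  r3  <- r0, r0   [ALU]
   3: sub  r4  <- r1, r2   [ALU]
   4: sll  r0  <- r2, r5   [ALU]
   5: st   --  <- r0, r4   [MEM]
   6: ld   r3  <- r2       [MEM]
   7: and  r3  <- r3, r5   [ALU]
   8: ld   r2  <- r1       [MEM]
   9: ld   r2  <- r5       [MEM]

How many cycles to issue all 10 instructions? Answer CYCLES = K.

CYCLES = 8

t=0 i0:ld.MEM ; WAW r0
t=1 i1:sll.ALU ; RAW r0
t=2 i2,i3:add.ALU+sub.ALU ; 2-wide
t=3 i4:sll.ALU ; RAW r0
t=4 i5:st.MEM ; no-port MEM/MEM
t=5 i6:ld.MEM ; RAW+WAW r3
t=6 i7,i8:and.ALU+ld.MEM ; 2-wide
t=7 i9:ld.MEM ; tail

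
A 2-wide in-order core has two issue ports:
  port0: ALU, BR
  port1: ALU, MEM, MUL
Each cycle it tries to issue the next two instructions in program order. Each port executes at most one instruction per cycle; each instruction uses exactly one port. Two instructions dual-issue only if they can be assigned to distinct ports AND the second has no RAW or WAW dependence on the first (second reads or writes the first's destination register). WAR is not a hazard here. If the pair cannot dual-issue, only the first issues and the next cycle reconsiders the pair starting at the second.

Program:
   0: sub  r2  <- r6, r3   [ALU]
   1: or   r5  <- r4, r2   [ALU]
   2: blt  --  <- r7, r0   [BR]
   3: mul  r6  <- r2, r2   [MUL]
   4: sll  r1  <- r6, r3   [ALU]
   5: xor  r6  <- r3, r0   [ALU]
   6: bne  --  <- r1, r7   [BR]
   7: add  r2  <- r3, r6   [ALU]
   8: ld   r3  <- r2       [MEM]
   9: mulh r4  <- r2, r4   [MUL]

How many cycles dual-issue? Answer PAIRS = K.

#0 head=0: sub.ALU i0 RAW r2
#1 head=1: or.ALU/blt.BR i1+i2 dual
#2 head=3: mul.MUL i3 RAW r6
#3 head=4: sll.ALU/xor.ALU i4+i5 dual
#4 head=6: bne.BR/add.ALU i6+i7 dual
#5 head=8: ld.MEM i8 no-port MEM/MUL
#6 head=9: mulh.MUL i9 tail

PAIRS = 3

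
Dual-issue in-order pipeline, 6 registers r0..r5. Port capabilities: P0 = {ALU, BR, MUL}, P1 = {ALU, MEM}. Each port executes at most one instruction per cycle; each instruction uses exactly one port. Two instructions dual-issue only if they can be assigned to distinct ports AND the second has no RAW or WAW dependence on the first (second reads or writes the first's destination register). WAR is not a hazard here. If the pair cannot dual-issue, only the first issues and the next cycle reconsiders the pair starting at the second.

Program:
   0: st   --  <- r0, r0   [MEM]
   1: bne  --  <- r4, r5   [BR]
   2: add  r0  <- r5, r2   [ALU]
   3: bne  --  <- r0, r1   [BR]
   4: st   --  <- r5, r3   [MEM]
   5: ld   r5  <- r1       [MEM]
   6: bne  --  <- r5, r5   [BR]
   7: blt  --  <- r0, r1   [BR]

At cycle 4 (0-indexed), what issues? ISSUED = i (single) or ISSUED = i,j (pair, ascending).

#0 head=0: st+bne i0,i1 pair
#1 head=2: add i2 RAW r0
#2 head=3: bne+st i3,i4 pair
#3 head=5: ld i5 RAW r5
#4 head=6: bne i6 no-port BR/BR
#5 head=7: blt i7 tail

ISSUED = 6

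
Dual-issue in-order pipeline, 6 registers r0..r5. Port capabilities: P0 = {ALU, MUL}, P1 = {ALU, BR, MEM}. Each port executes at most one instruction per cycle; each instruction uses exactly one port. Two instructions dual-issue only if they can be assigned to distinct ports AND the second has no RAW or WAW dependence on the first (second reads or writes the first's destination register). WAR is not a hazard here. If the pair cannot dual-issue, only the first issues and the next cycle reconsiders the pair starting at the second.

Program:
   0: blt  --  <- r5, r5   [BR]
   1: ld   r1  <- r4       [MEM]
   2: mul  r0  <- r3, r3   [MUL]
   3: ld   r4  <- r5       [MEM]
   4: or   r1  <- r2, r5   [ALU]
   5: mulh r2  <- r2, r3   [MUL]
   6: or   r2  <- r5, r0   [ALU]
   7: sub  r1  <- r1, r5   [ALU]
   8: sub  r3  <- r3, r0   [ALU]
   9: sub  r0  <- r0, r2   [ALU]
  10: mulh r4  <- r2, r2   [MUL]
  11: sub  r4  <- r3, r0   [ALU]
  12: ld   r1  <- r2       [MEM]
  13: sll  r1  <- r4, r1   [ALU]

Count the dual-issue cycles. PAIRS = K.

t=0 i0:blt.BR ; no-port BR/MEM
t=1 i1,i2:ld.MEM/mul.MUL ; pair
t=2 i3,i4:ld.MEM/or.ALU ; pair
t=3 i5:mulh.MUL ; WAW r2
t=4 i6,i7:or.ALU/sub.ALU ; pair
t=5 i8,i9:sub.ALU/sub.ALU ; pair
t=6 i10:mulh.MUL ; WAW r4
t=7 i11,i12:sub.ALU/ld.MEM ; pair
t=8 i13:sll.ALU ; tail

PAIRS = 5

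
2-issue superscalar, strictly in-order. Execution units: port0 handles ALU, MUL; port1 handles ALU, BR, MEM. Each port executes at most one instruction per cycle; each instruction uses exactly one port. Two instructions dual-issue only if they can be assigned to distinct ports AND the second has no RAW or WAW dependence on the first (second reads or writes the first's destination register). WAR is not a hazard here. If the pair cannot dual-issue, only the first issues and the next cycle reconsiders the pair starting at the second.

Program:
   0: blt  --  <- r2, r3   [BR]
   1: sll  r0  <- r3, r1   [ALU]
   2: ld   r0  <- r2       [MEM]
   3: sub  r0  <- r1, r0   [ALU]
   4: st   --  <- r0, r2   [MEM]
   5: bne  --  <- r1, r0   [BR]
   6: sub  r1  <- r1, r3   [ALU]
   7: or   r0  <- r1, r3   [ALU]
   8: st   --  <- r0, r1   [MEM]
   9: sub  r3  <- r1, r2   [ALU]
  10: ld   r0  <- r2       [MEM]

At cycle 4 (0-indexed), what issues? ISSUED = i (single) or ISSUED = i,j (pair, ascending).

c0: i0+i1 blt sll  dual
c1: i2 ld  RAW+WAW r0
c2: i3 sub  RAW r0
c3: i4 st  no-port MEM/BR
c4: i5+i6 bne sub  dual
c5: i7 or  RAW r0
c6: i8+i9 st sub  dual
c7: i10 ld  tail

ISSUED = 5,6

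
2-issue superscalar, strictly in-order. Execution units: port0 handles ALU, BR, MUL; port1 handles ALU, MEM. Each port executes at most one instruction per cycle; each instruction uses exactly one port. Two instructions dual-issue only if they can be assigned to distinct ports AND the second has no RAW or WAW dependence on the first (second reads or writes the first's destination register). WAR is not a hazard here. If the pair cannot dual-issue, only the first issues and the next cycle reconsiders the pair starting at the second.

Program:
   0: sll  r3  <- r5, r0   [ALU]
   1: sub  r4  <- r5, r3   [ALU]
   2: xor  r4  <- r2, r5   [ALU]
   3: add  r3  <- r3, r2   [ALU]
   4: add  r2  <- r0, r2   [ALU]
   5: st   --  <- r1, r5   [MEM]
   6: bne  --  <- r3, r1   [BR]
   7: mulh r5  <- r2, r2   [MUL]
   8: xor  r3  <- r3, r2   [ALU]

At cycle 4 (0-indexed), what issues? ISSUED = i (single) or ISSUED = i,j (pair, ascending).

[0] i0  sll  -- RAW r3
[1] i1  sub  -- WAW r4
[2] i2,i3  xor add  -- dual
[3] i4,i5  add st  -- dual
[4] i6  bne  -- no-port BR/MUL
[5] i7,i8  mulh xor  -- dual

ISSUED = 6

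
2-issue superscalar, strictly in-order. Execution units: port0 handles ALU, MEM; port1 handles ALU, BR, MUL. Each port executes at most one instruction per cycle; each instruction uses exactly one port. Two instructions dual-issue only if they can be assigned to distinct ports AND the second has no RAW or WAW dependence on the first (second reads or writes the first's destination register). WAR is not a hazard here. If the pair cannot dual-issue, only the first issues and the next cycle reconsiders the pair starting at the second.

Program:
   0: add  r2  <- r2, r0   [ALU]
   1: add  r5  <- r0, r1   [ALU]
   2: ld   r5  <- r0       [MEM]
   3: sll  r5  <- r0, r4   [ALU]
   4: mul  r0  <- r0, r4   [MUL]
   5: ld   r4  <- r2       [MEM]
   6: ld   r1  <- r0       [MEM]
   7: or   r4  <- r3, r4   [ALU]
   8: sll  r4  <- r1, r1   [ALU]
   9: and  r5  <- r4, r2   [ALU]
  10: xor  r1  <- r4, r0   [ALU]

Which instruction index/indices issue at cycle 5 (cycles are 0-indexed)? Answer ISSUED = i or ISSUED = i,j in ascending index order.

ISSUED = 8

t=0 i0+i1:add.ALU;add.ALU ; pair
t=1 i2:ld.MEM ; WAW r5
t=2 i3+i4:sll.ALU;mul.MUL ; pair
t=3 i5:ld.MEM ; no-port MEM/MEM
t=4 i6+i7:ld.MEM;or.ALU ; pair
t=5 i8:sll.ALU ; RAW r4
t=6 i9+i10:and.ALU;xor.ALU ; pair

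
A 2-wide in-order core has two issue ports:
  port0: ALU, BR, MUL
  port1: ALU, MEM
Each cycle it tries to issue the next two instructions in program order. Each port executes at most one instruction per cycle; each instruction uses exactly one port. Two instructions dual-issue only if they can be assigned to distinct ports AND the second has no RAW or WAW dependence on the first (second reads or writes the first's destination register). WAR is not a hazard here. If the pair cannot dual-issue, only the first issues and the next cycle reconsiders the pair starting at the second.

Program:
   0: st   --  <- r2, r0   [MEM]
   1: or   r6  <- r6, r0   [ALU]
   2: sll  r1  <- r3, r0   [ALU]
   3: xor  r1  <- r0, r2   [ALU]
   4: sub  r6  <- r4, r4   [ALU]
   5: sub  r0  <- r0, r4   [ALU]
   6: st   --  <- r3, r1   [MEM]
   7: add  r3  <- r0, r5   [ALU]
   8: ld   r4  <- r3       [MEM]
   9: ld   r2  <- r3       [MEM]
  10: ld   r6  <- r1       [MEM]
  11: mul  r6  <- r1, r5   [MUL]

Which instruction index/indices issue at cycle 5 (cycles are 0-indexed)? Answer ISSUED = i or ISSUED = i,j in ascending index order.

0. st.MEM;or.ALU @i0,i1  | pair
1. sll.ALU @i2  | WAW r1
2. xor.ALU;sub.ALU @i3,i4  | pair
3. sub.ALU;st.MEM @i5,i6  | pair
4. add.ALU @i7  | RAW r3
5. ld.MEM @i8  | no-port MEM/MEM
6. ld.MEM @i9  | no-port MEM/MEM
7. ld.MEM @i10  | WAW r6
8. mul.MUL @i11  | tail

ISSUED = 8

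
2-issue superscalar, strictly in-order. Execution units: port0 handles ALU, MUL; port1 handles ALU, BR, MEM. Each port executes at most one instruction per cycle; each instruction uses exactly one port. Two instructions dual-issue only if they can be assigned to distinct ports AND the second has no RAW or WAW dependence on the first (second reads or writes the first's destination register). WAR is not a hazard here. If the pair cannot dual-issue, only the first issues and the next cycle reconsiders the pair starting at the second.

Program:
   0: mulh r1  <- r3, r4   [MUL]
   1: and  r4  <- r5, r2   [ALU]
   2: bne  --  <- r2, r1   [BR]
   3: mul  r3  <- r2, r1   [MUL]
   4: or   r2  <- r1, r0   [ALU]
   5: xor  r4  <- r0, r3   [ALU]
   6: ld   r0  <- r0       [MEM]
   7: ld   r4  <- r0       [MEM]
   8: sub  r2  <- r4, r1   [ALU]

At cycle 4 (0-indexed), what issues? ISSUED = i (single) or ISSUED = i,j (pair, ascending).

t=0 i0&i1:mulh+and ; dual
t=1 i2&i3:bne+mul ; dual
t=2 i4&i5:or+xor ; dual
t=3 i6:ld ; no-port MEM/MEM
t=4 i7:ld ; RAW r4
t=5 i8:sub ; tail

ISSUED = 7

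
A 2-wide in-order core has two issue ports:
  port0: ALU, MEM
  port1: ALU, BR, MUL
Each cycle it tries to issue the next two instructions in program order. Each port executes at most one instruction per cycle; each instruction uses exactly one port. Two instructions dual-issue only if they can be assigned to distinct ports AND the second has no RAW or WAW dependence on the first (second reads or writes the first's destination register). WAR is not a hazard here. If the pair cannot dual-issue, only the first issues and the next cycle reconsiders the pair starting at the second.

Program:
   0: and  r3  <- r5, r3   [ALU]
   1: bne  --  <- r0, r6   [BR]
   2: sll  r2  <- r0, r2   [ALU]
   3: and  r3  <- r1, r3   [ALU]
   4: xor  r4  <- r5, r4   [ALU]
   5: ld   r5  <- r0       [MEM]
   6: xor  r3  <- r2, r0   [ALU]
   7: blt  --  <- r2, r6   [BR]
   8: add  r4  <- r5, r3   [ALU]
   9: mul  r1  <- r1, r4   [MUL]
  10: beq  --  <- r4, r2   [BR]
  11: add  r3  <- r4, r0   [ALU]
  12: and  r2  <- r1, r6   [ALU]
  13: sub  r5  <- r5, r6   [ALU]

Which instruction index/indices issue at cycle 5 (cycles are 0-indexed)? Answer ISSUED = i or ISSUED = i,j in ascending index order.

ISSUED = 9

0. and;bne @i0&i1  | 2-wide
1. sll;and @i2&i3  | 2-wide
2. xor;ld @i4&i5  | 2-wide
3. xor;blt @i6&i7  | 2-wide
4. add @i8  | RAW r4
5. mul @i9  | no-port MUL/BR
6. beq;add @i10&i11  | 2-wide
7. and;sub @i12&i13  | 2-wide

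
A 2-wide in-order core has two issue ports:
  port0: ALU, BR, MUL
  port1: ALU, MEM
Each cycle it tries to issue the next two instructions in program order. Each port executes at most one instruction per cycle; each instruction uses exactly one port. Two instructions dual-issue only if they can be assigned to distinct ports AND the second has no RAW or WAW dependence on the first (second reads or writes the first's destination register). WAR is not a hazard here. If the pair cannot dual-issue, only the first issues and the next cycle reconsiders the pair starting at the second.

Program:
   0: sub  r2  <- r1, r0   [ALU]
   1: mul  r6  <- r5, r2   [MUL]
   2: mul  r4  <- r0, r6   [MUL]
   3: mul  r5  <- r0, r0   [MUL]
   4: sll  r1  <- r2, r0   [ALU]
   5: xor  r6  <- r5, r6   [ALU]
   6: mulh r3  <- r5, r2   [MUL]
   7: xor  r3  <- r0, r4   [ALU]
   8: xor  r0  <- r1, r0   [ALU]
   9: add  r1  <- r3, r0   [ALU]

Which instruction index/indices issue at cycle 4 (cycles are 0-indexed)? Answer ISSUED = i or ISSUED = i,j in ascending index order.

[0] i0  sub  -- RAW r2
[1] i1  mul  -- no-port MUL/MUL
[2] i2  mul  -- no-port MUL/MUL
[3] i3/i4  mul/sll  -- 2-wide
[4] i5/i6  xor/mulh  -- 2-wide
[5] i7/i8  xor/xor  -- 2-wide
[6] i9  add  -- tail

ISSUED = 5,6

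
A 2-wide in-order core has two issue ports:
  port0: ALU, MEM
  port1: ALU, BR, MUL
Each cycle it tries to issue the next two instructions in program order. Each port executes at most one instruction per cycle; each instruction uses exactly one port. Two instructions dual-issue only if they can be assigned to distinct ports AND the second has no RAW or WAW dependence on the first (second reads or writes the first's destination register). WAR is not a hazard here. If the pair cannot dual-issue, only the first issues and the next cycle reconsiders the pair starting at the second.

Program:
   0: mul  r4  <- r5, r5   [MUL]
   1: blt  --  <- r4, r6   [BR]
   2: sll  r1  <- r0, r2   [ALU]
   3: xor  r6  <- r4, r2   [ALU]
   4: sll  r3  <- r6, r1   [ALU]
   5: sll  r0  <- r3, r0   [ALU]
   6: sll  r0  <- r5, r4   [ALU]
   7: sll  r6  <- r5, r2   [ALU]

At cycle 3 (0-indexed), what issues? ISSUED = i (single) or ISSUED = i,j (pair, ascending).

ISSUED = 4

t=0 i0:mul.MUL ; no-port MUL/BR
t=1 i1&i2:blt.BR/sll.ALU ; 2-wide
t=2 i3:xor.ALU ; RAW r6
t=3 i4:sll.ALU ; RAW r3
t=4 i5:sll.ALU ; WAW r0
t=5 i6&i7:sll.ALU/sll.ALU ; 2-wide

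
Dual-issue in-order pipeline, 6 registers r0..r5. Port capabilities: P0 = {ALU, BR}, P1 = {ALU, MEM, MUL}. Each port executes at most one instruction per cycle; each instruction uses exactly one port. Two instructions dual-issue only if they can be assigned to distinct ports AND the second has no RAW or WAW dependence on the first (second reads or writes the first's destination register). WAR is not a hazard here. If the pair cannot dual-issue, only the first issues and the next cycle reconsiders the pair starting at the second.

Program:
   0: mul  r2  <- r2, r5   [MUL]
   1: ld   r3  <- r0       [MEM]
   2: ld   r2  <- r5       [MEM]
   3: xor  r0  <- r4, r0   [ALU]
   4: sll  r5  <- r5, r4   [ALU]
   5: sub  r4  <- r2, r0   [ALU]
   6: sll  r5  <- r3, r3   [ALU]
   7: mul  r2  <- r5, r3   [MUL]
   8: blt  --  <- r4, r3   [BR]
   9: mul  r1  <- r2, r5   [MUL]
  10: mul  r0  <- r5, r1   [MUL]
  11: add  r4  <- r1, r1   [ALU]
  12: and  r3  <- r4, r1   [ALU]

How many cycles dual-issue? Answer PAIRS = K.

PAIRS = 4

#0 head=0: mul i0 no-port MUL/MEM
#1 head=1: ld i1 no-port MEM/MEM
#2 head=2: ld/xor i2,i3 dual
#3 head=4: sll/sub i4,i5 dual
#4 head=6: sll i6 RAW r5
#5 head=7: mul/blt i7,i8 dual
#6 head=9: mul i9 no-port MUL/MUL
#7 head=10: mul/add i10,i11 dual
#8 head=12: and i12 tail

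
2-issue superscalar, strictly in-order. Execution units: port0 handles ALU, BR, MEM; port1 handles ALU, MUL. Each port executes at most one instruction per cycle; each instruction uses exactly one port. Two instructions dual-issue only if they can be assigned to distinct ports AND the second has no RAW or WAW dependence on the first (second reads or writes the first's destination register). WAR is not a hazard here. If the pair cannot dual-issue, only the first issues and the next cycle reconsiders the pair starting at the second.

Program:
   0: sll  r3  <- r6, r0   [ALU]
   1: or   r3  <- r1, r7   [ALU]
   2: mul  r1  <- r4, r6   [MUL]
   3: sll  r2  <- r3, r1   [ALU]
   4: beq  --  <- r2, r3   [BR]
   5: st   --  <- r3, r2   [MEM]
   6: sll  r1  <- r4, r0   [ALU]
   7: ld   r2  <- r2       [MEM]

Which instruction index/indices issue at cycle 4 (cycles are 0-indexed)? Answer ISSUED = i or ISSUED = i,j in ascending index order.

ISSUED = 5,6

  cy0 -> i0 (sll.ALU) WAW r3
  cy1 -> i1,i2 (or.ALU+mul.MUL) pair
  cy2 -> i3 (sll.ALU) RAW r2
  cy3 -> i4 (beq.BR) no-port BR/MEM
  cy4 -> i5,i6 (st.MEM+sll.ALU) pair
  cy5 -> i7 (ld.MEM) tail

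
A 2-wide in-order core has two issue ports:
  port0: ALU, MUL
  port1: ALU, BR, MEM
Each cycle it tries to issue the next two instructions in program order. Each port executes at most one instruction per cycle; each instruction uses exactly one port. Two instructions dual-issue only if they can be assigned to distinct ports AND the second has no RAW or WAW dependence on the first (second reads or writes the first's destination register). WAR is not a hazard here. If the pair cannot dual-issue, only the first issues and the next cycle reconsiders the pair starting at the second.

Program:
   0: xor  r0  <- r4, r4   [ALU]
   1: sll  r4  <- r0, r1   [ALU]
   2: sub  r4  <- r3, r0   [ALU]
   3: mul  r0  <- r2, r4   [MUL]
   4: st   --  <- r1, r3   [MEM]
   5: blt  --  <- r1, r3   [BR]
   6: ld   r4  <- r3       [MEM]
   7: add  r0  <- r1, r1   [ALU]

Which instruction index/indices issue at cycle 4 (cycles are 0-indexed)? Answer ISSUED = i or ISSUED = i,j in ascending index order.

ISSUED = 5

t=0 i0:xor.ALU ; RAW r0
t=1 i1:sll.ALU ; WAW r4
t=2 i2:sub.ALU ; RAW r4
t=3 i3&i4:mul.MUL/st.MEM ; pair
t=4 i5:blt.BR ; no-port BR/MEM
t=5 i6&i7:ld.MEM/add.ALU ; pair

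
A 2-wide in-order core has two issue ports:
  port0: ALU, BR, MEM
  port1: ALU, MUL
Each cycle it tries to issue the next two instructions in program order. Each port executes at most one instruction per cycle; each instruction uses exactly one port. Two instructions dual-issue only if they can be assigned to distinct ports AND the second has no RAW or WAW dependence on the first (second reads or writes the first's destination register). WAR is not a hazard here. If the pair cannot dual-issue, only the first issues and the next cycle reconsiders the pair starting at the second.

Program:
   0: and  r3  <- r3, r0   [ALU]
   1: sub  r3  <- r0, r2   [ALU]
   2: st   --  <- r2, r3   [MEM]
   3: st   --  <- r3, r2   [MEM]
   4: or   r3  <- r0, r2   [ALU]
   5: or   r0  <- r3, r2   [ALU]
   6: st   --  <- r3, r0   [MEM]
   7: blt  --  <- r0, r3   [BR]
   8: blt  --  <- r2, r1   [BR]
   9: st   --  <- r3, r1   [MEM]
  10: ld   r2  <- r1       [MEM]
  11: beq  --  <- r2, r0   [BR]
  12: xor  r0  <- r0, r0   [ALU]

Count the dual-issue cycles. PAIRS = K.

[0] i0  and.ALU  -- WAW r3
[1] i1  sub.ALU  -- RAW r3
[2] i2  st.MEM  -- no-port MEM/MEM
[3] i3+i4  st.MEM/or.ALU  -- pair
[4] i5  or.ALU  -- RAW r0
[5] i6  st.MEM  -- no-port MEM/BR
[6] i7  blt.BR  -- no-port BR/BR
[7] i8  blt.BR  -- no-port BR/MEM
[8] i9  st.MEM  -- no-port MEM/MEM
[9] i10  ld.MEM  -- no-port MEM/BR
[10] i11+i12  beq.BR/xor.ALU  -- pair

PAIRS = 2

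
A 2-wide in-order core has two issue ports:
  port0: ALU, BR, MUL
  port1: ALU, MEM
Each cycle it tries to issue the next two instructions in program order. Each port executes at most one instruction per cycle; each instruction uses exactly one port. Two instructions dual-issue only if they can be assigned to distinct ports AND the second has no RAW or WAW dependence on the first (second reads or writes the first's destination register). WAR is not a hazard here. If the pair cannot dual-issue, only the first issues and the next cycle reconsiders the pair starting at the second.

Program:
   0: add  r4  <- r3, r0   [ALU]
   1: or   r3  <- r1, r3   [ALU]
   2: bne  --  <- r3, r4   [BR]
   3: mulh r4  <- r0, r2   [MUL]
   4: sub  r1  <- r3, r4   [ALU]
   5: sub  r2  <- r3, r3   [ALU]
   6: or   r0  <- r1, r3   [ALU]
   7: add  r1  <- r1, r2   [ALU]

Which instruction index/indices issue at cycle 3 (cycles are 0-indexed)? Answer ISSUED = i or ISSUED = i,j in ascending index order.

ISSUED = 4,5

0. add;or @i0/i1  | dual
1. bne @i2  | no-port BR/MUL
2. mulh @i3  | RAW r4
3. sub;sub @i4/i5  | dual
4. or;add @i6/i7  | dual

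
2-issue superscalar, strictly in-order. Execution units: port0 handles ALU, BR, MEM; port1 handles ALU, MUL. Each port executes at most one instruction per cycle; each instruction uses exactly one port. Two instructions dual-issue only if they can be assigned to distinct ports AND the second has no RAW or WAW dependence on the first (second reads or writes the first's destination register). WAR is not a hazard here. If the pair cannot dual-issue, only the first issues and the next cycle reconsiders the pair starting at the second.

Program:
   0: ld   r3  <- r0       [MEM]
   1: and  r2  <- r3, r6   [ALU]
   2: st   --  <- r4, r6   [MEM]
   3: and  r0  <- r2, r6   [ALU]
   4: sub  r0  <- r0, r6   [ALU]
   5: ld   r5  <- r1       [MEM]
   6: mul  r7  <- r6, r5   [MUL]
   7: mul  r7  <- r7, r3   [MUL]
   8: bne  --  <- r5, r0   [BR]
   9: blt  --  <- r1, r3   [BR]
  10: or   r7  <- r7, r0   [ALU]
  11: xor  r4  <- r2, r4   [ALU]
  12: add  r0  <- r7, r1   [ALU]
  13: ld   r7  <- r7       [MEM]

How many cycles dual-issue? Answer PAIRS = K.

PAIRS = 5

0. ld.MEM @i0  | RAW r3
1. and.ALU+st.MEM @i1/i2  | pair
2. and.ALU @i3  | RAW+WAW r0
3. sub.ALU+ld.MEM @i4/i5  | pair
4. mul.MUL @i6  | no-port MUL/MUL
5. mul.MUL+bne.BR @i7/i8  | pair
6. blt.BR+or.ALU @i9/i10  | pair
7. xor.ALU+add.ALU @i11/i12  | pair
8. ld.MEM @i13  | tail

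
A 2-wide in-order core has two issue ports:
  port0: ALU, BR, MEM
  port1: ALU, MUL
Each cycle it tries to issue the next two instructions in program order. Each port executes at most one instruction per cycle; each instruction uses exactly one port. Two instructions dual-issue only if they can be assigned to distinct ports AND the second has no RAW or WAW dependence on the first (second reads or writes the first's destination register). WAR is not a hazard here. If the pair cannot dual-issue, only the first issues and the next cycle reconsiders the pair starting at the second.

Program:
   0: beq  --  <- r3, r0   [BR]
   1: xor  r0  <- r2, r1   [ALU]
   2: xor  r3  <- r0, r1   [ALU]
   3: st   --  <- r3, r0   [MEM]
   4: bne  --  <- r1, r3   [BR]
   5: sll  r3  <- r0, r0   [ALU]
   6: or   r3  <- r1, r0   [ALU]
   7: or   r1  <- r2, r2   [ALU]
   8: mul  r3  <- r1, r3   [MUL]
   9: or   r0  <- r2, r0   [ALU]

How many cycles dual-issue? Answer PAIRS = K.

[0] i0+i1  beq/xor  -- pair
[1] i2  xor  -- RAW r3
[2] i3  st  -- no-port MEM/BR
[3] i4+i5  bne/sll  -- pair
[4] i6+i7  or/or  -- pair
[5] i8+i9  mul/or  -- pair

PAIRS = 4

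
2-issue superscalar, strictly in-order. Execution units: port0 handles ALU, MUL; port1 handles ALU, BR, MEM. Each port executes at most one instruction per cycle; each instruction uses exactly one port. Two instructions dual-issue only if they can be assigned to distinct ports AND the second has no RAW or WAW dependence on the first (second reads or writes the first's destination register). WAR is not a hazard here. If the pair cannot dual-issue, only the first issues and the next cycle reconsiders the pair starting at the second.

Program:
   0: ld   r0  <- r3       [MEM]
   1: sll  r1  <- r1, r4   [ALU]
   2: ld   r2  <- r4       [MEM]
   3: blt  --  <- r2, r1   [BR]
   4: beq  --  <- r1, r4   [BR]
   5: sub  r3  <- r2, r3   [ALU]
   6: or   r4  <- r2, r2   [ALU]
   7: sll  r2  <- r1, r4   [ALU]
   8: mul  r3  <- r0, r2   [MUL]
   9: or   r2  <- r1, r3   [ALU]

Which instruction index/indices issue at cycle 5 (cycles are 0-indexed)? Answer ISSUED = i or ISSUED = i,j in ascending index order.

ISSUED = 7

[0] i0/i1  ld.MEM sll.ALU  -- dual
[1] i2  ld.MEM  -- no-port MEM/BR
[2] i3  blt.BR  -- no-port BR/BR
[3] i4/i5  beq.BR sub.ALU  -- dual
[4] i6  or.ALU  -- RAW r4
[5] i7  sll.ALU  -- RAW r2
[6] i8  mul.MUL  -- RAW r3
[7] i9  or.ALU  -- tail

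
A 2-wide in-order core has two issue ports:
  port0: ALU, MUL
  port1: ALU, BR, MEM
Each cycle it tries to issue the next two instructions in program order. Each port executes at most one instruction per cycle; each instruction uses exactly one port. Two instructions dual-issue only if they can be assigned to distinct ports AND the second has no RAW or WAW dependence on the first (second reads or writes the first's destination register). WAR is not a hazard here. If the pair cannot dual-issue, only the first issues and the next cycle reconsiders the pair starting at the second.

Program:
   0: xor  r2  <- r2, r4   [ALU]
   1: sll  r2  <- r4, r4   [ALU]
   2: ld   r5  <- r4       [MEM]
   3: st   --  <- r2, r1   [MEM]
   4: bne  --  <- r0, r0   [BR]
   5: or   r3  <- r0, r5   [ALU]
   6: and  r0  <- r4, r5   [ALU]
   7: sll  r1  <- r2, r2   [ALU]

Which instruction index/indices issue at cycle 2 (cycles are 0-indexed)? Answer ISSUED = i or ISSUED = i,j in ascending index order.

ISSUED = 3

t=0 i0:xor ; WAW r2
t=1 i1&i2:sll+ld ; pair
t=2 i3:st ; no-port MEM/BR
t=3 i4&i5:bne+or ; pair
t=4 i6&i7:and+sll ; pair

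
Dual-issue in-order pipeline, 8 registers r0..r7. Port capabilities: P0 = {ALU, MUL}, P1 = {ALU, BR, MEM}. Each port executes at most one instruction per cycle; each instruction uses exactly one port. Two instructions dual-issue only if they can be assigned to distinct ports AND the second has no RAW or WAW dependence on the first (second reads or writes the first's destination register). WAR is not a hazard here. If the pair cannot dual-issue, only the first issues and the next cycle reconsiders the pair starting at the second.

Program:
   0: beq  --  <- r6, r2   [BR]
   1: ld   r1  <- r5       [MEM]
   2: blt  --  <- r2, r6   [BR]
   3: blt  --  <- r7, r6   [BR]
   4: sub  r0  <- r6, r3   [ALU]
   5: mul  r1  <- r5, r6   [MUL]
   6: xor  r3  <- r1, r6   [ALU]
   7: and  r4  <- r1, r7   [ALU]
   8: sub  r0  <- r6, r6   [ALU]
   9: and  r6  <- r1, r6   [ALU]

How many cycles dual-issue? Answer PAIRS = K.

[0] i0  beq  -- no-port BR/MEM
[1] i1  ld  -- no-port MEM/BR
[2] i2  blt  -- no-port BR/BR
[3] i3,i4  blt+sub  -- pair
[4] i5  mul  -- RAW r1
[5] i6,i7  xor+and  -- pair
[6] i8,i9  sub+and  -- pair

PAIRS = 3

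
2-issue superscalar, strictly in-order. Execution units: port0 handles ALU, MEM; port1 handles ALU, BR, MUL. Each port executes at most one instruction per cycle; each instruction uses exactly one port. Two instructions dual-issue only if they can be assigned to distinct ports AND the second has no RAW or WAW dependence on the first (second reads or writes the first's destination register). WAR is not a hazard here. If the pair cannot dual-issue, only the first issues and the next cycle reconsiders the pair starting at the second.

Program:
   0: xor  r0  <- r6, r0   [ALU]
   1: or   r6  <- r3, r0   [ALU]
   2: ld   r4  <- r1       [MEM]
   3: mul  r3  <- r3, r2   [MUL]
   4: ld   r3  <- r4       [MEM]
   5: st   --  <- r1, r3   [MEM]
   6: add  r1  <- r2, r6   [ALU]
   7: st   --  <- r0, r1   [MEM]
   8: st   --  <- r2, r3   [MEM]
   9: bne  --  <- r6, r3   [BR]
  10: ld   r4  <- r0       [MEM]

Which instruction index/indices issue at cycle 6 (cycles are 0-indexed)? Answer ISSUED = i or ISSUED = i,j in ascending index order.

[0] i0  xor.ALU  -- RAW r0
[1] i1&i2  or.ALU;ld.MEM  -- dual
[2] i3  mul.MUL  -- WAW r3
[3] i4  ld.MEM  -- no-port MEM/MEM
[4] i5&i6  st.MEM;add.ALU  -- dual
[5] i7  st.MEM  -- no-port MEM/MEM
[6] i8&i9  st.MEM;bne.BR  -- dual
[7] i10  ld.MEM  -- tail

ISSUED = 8,9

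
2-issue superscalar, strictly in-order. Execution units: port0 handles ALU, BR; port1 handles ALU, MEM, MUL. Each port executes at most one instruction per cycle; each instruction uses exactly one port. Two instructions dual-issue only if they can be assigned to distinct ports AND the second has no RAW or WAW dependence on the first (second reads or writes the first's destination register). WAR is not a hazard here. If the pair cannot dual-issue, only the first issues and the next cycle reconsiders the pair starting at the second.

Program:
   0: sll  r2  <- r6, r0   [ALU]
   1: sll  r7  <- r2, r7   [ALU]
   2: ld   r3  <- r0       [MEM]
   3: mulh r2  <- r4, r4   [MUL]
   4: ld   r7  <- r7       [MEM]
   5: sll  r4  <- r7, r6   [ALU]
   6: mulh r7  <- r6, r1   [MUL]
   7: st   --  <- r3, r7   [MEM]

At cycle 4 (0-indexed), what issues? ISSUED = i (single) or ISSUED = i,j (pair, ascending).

ISSUED = 5,6

t=0 i0:sll.ALU ; RAW r2
t=1 i1,i2:sll.ALU+ld.MEM ; 2-wide
t=2 i3:mulh.MUL ; no-port MUL/MEM
t=3 i4:ld.MEM ; RAW r7
t=4 i5,i6:sll.ALU+mulh.MUL ; 2-wide
t=5 i7:st.MEM ; tail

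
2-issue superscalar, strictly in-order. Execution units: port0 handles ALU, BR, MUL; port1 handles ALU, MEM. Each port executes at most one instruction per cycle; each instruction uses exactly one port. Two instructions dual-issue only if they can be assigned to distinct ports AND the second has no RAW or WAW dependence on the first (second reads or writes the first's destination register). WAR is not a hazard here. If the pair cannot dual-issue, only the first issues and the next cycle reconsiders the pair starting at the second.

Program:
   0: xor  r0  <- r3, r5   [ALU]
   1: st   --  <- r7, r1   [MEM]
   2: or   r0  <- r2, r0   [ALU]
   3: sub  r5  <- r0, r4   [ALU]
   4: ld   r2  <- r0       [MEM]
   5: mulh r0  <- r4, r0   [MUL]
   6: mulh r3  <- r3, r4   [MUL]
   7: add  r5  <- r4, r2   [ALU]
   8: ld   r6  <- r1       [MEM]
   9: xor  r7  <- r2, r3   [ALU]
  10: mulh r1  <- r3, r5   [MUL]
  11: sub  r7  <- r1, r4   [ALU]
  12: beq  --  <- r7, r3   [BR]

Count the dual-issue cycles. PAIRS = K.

  cy0 -> i0+i1 (xor st) pair
  cy1 -> i2 (or) RAW r0
  cy2 -> i3+i4 (sub ld) pair
  cy3 -> i5 (mulh) no-port MUL/MUL
  cy4 -> i6+i7 (mulh add) pair
  cy5 -> i8+i9 (ld xor) pair
  cy6 -> i10 (mulh) RAW r1
  cy7 -> i11 (sub) RAW r7
  cy8 -> i12 (beq) tail

PAIRS = 4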